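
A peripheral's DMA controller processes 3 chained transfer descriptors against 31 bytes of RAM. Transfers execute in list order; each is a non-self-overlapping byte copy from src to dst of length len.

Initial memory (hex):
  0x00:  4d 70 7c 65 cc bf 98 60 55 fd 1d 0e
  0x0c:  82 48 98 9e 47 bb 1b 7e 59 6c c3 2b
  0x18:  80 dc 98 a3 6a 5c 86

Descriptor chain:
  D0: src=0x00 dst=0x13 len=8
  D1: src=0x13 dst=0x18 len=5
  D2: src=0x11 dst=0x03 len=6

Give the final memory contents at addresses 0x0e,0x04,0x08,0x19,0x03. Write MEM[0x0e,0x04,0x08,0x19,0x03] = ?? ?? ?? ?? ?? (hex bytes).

MEM[0x0e,0x04,0x08,0x19,0x03] = 98 1b 65 70 bb

D0: mem[0x13..0x1a] <- [4d 70 7c 65 cc bf 98 60]
D1: mem[0x18..0x1c] <- [4d 70 7c 65 cc]
D2: mem[0x03..0x08] <- [bb 1b 4d 70 7c 65]
query mem[0x0e]=0x98, mem[0x04]=0x1b, mem[0x08]=0x65, mem[0x19]=0x70, mem[0x03]=0xbb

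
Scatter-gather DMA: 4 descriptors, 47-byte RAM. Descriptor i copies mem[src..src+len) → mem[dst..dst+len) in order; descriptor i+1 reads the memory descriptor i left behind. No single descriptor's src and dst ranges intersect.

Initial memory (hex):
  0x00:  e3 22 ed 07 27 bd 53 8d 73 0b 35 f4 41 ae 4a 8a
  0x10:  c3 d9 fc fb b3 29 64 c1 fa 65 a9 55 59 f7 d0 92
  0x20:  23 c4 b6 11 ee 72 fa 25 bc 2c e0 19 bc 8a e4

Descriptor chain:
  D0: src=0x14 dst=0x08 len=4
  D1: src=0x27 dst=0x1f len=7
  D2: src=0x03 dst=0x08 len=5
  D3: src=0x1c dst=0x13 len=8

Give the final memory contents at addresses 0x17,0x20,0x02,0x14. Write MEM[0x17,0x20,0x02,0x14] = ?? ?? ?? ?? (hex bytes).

  after D0: wrote 4B at 0x08 = b32964c1
  after D1: wrote 7B at 0x1f = 25bc2ce019bc8a
  after D2: wrote 5B at 0x08 = 0727bd538d
  after D3: wrote 8B at 0x13 = 59f7d025bc2ce019
query mem[0x17]=0xbc, mem[0x20]=0xbc, mem[0x02]=0xed, mem[0x14]=0xf7

MEM[0x17,0x20,0x02,0x14] = bc bc ed f7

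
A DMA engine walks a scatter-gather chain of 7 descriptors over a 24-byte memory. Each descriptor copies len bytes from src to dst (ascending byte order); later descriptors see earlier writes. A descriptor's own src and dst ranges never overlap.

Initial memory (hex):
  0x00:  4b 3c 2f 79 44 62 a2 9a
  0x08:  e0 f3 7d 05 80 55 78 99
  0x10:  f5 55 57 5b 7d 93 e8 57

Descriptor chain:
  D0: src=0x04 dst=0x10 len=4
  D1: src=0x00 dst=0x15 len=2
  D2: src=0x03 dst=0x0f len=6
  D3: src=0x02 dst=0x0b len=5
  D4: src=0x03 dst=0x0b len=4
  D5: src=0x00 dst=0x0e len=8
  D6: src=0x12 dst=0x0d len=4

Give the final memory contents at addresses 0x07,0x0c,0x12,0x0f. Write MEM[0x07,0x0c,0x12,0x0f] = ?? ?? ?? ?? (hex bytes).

MEM[0x07,0x0c,0x12,0x0f] = 9a 44 44 a2

#0 dst[0x10+4] := {0x44,0x62,0xa2,0x9a}
#1 dst[0x15+2] := {0x4b,0x3c}
#2 dst[0x0f+6] := {0x79,0x44,0x62,0xa2,0x9a,0xe0}
#3 dst[0x0b+5] := {0x2f,0x79,0x44,0x62,0xa2}
#4 dst[0x0b+4] := {0x79,0x44,0x62,0xa2}
#5 dst[0x0e+8] := {0x4b,0x3c,0x2f,0x79,0x44,0x62,0xa2,0x9a}
#6 dst[0x0d+4] := {0x44,0x62,0xa2,0x9a}
query mem[0x07]=0x9a, mem[0x0c]=0x44, mem[0x12]=0x44, mem[0x0f]=0xa2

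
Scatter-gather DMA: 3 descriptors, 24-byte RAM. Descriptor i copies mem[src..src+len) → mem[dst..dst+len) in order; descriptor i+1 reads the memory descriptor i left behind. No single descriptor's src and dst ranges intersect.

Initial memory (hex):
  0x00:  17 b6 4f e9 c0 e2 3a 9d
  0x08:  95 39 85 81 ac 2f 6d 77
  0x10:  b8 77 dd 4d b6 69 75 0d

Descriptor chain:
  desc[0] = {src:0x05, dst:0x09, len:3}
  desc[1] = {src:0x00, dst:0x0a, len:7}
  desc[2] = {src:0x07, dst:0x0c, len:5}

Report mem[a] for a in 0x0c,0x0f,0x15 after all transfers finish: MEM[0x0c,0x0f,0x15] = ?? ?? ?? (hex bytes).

  after D0: wrote 3B at 0x09 = e23a9d
  after D1: wrote 7B at 0x0a = 17b64fe9c0e23a
  after D2: wrote 5B at 0x0c = 9d95e217b6
query mem[0x0c]=0x9d, mem[0x0f]=0x17, mem[0x15]=0x69

MEM[0x0c,0x0f,0x15] = 9d 17 69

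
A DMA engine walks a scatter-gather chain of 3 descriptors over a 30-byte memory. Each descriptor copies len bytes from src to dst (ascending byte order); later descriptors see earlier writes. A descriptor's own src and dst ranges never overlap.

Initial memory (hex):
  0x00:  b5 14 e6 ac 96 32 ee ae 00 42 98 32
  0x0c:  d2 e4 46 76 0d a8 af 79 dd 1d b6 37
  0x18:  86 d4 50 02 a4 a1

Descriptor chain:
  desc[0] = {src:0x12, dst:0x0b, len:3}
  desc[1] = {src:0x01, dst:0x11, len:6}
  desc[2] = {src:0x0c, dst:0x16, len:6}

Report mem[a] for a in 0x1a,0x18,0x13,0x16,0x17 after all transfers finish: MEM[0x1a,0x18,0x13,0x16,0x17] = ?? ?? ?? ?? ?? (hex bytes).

MEM[0x1a,0x18,0x13,0x16,0x17] = 0d 46 ac 79 dd

D0: mem[0x0b..0x0d] <- [af 79 dd]
D1: mem[0x11..0x16] <- [14 e6 ac 96 32 ee]
D2: mem[0x16..0x1b] <- [79 dd 46 76 0d 14]
query mem[0x1a]=0x0d, mem[0x18]=0x46, mem[0x13]=0xac, mem[0x16]=0x79, mem[0x17]=0xdd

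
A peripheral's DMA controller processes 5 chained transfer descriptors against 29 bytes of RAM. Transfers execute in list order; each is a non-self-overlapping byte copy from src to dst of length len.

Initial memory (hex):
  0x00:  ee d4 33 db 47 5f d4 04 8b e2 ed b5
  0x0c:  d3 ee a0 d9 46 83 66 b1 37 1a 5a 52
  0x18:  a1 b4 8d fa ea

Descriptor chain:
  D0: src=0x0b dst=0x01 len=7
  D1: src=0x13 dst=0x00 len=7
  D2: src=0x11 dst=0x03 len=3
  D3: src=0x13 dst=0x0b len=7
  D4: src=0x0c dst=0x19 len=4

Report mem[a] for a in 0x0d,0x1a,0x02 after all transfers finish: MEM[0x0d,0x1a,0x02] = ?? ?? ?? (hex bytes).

[0] 0x0b->0x01 len=7 : b5 d3 ee a0 d9 46 83
[1] 0x13->0x00 len=7 : b1 37 1a 5a 52 a1 b4
[2] 0x11->0x03 len=3 : 83 66 b1
[3] 0x13->0x0b len=7 : b1 37 1a 5a 52 a1 b4
[4] 0x0c->0x19 len=4 : 37 1a 5a 52
query mem[0x0d]=0x1a, mem[0x1a]=0x1a, mem[0x02]=0x1a

MEM[0x0d,0x1a,0x02] = 1a 1a 1a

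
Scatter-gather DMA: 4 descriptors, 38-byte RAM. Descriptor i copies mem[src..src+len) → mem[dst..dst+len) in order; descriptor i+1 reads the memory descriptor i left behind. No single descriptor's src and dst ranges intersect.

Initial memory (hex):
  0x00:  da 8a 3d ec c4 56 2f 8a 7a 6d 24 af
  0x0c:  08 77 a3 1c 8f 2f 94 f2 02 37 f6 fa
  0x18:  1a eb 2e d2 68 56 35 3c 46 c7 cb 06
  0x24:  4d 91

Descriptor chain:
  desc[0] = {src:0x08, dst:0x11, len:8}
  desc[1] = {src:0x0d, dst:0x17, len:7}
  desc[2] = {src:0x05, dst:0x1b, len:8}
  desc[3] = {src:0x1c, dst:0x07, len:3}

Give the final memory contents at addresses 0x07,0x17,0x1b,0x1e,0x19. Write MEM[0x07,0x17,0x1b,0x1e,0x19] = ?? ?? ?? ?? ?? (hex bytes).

MEM[0x07,0x17,0x1b,0x1e,0x19] = 2f 77 56 7a 1c

#0 dst[0x11+8] := {0x7a,0x6d,0x24,0xaf,0x08,0x77,0xa3,0x1c}
#1 dst[0x17+7] := {0x77,0xa3,0x1c,0x8f,0x7a,0x6d,0x24}
#2 dst[0x1b+8] := {0x56,0x2f,0x8a,0x7a,0x6d,0x24,0xaf,0x08}
#3 dst[0x07+3] := {0x2f,0x8a,0x7a}
query mem[0x07]=0x2f, mem[0x17]=0x77, mem[0x1b]=0x56, mem[0x1e]=0x7a, mem[0x19]=0x1c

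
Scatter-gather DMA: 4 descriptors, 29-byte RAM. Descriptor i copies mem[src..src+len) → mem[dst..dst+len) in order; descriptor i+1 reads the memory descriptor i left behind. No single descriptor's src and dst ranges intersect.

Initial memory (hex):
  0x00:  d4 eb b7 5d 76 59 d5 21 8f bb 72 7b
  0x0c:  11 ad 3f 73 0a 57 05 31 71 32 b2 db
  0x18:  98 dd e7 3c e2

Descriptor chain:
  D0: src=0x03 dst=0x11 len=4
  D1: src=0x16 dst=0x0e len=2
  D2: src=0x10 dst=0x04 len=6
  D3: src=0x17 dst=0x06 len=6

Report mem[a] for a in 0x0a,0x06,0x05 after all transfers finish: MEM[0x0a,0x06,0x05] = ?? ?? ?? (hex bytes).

  after D0: wrote 4B at 0x11 = 5d7659d5
  after D1: wrote 2B at 0x0e = b2db
  after D2: wrote 6B at 0x04 = 0a5d7659d532
  after D3: wrote 6B at 0x06 = db98dde73ce2
query mem[0x0a]=0x3c, mem[0x06]=0xdb, mem[0x05]=0x5d

MEM[0x0a,0x06,0x05] = 3c db 5d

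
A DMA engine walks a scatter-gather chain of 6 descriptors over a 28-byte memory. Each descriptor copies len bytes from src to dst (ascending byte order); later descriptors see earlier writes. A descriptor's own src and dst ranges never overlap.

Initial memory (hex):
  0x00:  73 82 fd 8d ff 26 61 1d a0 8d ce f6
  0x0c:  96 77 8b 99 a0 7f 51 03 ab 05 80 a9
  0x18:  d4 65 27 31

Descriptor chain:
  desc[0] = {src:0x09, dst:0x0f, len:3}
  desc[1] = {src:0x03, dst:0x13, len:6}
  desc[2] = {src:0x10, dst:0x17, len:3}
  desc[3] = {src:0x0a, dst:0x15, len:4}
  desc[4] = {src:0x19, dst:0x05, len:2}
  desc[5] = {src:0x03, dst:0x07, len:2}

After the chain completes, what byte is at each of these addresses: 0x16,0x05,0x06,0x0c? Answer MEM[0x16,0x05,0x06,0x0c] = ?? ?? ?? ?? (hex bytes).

MEM[0x16,0x05,0x06,0x0c] = f6 51 27 96

[0] 0x09->0x0f len=3 : 8d ce f6
[1] 0x03->0x13 len=6 : 8d ff 26 61 1d a0
[2] 0x10->0x17 len=3 : ce f6 51
[3] 0x0a->0x15 len=4 : ce f6 96 77
[4] 0x19->0x05 len=2 : 51 27
[5] 0x03->0x07 len=2 : 8d ff
query mem[0x16]=0xf6, mem[0x05]=0x51, mem[0x06]=0x27, mem[0x0c]=0x96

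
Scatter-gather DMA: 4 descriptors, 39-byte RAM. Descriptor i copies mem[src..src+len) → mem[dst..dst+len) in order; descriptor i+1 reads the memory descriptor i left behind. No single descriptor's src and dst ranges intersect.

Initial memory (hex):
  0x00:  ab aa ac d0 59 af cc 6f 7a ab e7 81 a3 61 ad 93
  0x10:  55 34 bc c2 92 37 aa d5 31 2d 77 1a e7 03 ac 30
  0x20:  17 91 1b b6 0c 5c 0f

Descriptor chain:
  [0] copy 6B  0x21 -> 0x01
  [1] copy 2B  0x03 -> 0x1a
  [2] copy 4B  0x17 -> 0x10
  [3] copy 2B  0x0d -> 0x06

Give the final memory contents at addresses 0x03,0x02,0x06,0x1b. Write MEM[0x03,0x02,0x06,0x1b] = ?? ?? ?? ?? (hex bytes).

MEM[0x03,0x02,0x06,0x1b] = b6 1b 61 0c

  after D0: wrote 6B at 0x01 = 911bb60c5c0f
  after D1: wrote 2B at 0x1a = b60c
  after D2: wrote 4B at 0x10 = d5312db6
  after D3: wrote 2B at 0x06 = 61ad
query mem[0x03]=0xb6, mem[0x02]=0x1b, mem[0x06]=0x61, mem[0x1b]=0x0c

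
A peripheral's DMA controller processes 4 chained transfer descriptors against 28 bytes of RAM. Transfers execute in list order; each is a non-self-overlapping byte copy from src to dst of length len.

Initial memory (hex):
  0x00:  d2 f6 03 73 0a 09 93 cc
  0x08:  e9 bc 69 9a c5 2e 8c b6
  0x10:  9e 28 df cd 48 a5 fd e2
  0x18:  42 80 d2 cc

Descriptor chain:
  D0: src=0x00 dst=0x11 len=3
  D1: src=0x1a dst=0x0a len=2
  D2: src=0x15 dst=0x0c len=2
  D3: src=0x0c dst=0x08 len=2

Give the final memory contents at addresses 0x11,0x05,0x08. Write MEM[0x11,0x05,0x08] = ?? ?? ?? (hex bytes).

MEM[0x11,0x05,0x08] = d2 09 a5

[0] 0x00->0x11 len=3 : d2 f6 03
[1] 0x1a->0x0a len=2 : d2 cc
[2] 0x15->0x0c len=2 : a5 fd
[3] 0x0c->0x08 len=2 : a5 fd
query mem[0x11]=0xd2, mem[0x05]=0x09, mem[0x08]=0xa5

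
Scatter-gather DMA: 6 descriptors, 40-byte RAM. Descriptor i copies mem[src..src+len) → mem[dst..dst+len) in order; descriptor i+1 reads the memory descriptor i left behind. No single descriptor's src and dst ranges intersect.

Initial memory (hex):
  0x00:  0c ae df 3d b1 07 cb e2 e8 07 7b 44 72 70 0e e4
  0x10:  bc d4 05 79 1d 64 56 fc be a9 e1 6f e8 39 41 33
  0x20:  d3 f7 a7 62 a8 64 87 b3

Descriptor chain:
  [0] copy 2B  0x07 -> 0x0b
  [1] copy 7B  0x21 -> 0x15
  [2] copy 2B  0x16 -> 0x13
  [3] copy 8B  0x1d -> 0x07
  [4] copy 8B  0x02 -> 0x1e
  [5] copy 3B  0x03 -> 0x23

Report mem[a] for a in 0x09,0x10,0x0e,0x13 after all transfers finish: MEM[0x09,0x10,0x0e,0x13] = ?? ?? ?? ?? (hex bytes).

MEM[0x09,0x10,0x0e,0x13] = 33 bc a8 a7

[0] 0x07->0x0b len=2 : e2 e8
[1] 0x21->0x15 len=7 : f7 a7 62 a8 64 87 b3
[2] 0x16->0x13 len=2 : a7 62
[3] 0x1d->0x07 len=8 : 39 41 33 d3 f7 a7 62 a8
[4] 0x02->0x1e len=8 : df 3d b1 07 cb 39 41 33
[5] 0x03->0x23 len=3 : 3d b1 07
query mem[0x09]=0x33, mem[0x10]=0xbc, mem[0x0e]=0xa8, mem[0x13]=0xa7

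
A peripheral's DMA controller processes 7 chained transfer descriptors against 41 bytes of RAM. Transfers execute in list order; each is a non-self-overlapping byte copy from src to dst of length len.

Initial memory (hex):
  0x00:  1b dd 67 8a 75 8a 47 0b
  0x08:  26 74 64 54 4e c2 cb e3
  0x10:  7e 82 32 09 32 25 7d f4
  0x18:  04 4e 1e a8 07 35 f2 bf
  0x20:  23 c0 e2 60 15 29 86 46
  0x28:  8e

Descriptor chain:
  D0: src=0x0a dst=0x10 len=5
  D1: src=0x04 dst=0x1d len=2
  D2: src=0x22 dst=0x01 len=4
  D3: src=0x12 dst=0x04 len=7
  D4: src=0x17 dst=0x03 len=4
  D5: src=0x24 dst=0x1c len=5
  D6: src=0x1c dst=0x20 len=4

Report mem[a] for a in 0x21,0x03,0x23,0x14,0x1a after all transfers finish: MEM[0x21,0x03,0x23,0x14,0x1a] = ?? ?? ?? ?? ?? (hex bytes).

[0] 0x0a->0x10 len=5 : 64 54 4e c2 cb
[1] 0x04->0x1d len=2 : 75 8a
[2] 0x22->0x01 len=4 : e2 60 15 29
[3] 0x12->0x04 len=7 : 4e c2 cb 25 7d f4 04
[4] 0x17->0x03 len=4 : f4 04 4e 1e
[5] 0x24->0x1c len=5 : 15 29 86 46 8e
[6] 0x1c->0x20 len=4 : 15 29 86 46
query mem[0x21]=0x29, mem[0x03]=0xf4, mem[0x23]=0x46, mem[0x14]=0xcb, mem[0x1a]=0x1e

MEM[0x21,0x03,0x23,0x14,0x1a] = 29 f4 46 cb 1e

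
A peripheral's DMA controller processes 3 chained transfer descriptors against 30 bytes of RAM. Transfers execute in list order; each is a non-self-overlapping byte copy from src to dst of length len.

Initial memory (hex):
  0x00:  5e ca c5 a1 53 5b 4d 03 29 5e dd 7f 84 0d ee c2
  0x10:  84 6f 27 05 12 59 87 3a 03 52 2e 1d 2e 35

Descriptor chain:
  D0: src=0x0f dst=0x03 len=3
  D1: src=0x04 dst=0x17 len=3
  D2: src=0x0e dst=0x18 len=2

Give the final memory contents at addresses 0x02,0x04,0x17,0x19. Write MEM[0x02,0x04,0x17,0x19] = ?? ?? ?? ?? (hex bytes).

  after D0: wrote 3B at 0x03 = c2846f
  after D1: wrote 3B at 0x17 = 846f4d
  after D2: wrote 2B at 0x18 = eec2
query mem[0x02]=0xc5, mem[0x04]=0x84, mem[0x17]=0x84, mem[0x19]=0xc2

MEM[0x02,0x04,0x17,0x19] = c5 84 84 c2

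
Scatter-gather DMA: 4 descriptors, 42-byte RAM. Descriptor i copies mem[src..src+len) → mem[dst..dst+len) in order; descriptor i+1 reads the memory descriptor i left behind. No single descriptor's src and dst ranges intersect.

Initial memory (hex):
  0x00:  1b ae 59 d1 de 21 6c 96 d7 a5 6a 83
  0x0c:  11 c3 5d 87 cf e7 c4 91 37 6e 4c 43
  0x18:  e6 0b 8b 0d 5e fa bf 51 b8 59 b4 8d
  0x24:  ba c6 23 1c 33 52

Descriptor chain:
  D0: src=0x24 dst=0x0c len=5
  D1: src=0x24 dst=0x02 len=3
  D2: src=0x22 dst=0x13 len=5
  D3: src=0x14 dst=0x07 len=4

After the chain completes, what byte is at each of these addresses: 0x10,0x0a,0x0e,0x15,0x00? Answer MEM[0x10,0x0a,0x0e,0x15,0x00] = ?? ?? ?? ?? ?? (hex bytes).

[0] 0x24->0x0c len=5 : ba c6 23 1c 33
[1] 0x24->0x02 len=3 : ba c6 23
[2] 0x22->0x13 len=5 : b4 8d ba c6 23
[3] 0x14->0x07 len=4 : 8d ba c6 23
query mem[0x10]=0x33, mem[0x0a]=0x23, mem[0x0e]=0x23, mem[0x15]=0xba, mem[0x00]=0x1b

MEM[0x10,0x0a,0x0e,0x15,0x00] = 33 23 23 ba 1b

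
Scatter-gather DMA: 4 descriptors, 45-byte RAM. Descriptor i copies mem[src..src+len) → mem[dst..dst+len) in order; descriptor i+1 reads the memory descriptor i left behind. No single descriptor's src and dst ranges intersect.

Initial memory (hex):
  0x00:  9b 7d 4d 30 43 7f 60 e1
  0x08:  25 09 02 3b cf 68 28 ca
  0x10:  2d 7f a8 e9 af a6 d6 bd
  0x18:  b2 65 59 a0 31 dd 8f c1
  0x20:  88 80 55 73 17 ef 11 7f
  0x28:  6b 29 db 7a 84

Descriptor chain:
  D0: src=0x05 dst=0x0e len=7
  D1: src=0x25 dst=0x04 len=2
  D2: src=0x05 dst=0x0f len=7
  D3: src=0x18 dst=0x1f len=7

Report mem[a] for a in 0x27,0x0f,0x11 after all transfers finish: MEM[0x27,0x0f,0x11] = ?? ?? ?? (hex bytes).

MEM[0x27,0x0f,0x11] = 7f 11 e1

[0] 0x05->0x0e len=7 : 7f 60 e1 25 09 02 3b
[1] 0x25->0x04 len=2 : ef 11
[2] 0x05->0x0f len=7 : 11 60 e1 25 09 02 3b
[3] 0x18->0x1f len=7 : b2 65 59 a0 31 dd 8f
query mem[0x27]=0x7f, mem[0x0f]=0x11, mem[0x11]=0xe1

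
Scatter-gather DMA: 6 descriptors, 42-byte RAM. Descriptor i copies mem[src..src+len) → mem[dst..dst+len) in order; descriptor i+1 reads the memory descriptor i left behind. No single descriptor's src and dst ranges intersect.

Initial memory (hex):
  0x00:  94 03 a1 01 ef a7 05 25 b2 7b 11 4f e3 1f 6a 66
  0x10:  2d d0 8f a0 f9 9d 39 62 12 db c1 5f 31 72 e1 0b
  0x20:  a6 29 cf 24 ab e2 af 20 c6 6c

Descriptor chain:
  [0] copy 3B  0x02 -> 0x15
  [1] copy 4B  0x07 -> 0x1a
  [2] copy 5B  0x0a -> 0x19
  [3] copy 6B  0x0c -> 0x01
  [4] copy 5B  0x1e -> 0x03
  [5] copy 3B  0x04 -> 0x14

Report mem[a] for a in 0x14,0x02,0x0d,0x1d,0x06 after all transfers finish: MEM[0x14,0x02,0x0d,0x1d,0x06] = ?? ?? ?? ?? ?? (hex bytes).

[0] 0x02->0x15 len=3 : a1 01 ef
[1] 0x07->0x1a len=4 : 25 b2 7b 11
[2] 0x0a->0x19 len=5 : 11 4f e3 1f 6a
[3] 0x0c->0x01 len=6 : e3 1f 6a 66 2d d0
[4] 0x1e->0x03 len=5 : e1 0b a6 29 cf
[5] 0x04->0x14 len=3 : 0b a6 29
query mem[0x14]=0x0b, mem[0x02]=0x1f, mem[0x0d]=0x1f, mem[0x1d]=0x6a, mem[0x06]=0x29

MEM[0x14,0x02,0x0d,0x1d,0x06] = 0b 1f 1f 6a 29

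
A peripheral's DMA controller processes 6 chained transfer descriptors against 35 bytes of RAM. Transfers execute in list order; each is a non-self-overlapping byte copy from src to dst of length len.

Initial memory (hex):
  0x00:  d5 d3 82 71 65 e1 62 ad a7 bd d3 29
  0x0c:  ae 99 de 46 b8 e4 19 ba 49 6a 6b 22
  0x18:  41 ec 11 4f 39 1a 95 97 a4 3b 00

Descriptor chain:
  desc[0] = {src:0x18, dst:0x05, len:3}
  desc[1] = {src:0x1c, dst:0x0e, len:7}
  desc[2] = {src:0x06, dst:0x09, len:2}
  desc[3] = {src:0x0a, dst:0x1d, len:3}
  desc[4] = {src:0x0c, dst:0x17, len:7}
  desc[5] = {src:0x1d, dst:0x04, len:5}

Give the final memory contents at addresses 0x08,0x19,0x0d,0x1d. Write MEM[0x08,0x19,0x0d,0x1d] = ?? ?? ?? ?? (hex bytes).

D0: mem[0x05..0x07] <- [41 ec 11]
D1: mem[0x0e..0x14] <- [39 1a 95 97 a4 3b 00]
D2: mem[0x09..0x0a] <- [ec 11]
D3: mem[0x1d..0x1f] <- [11 29 ae]
D4: mem[0x17..0x1d] <- [ae 99 39 1a 95 97 a4]
D5: mem[0x04..0x08] <- [a4 29 ae a4 3b]
query mem[0x08]=0x3b, mem[0x19]=0x39, mem[0x0d]=0x99, mem[0x1d]=0xa4

MEM[0x08,0x19,0x0d,0x1d] = 3b 39 99 a4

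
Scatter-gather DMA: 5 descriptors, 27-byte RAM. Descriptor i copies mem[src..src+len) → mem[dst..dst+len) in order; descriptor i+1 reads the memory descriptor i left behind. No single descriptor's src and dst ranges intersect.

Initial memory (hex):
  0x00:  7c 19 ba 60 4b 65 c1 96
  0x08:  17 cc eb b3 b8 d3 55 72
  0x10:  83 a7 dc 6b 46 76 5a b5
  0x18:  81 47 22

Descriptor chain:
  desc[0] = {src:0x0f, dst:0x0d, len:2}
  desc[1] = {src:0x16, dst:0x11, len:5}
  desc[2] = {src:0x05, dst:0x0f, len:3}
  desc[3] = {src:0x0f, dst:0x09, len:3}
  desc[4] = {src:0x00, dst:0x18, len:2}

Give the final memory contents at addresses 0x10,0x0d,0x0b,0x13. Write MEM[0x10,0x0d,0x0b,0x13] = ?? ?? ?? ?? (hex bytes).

MEM[0x10,0x0d,0x0b,0x13] = c1 72 96 81

#0 dst[0x0d+2] := {0x72,0x83}
#1 dst[0x11+5] := {0x5a,0xb5,0x81,0x47,0x22}
#2 dst[0x0f+3] := {0x65,0xc1,0x96}
#3 dst[0x09+3] := {0x65,0xc1,0x96}
#4 dst[0x18+2] := {0x7c,0x19}
query mem[0x10]=0xc1, mem[0x0d]=0x72, mem[0x0b]=0x96, mem[0x13]=0x81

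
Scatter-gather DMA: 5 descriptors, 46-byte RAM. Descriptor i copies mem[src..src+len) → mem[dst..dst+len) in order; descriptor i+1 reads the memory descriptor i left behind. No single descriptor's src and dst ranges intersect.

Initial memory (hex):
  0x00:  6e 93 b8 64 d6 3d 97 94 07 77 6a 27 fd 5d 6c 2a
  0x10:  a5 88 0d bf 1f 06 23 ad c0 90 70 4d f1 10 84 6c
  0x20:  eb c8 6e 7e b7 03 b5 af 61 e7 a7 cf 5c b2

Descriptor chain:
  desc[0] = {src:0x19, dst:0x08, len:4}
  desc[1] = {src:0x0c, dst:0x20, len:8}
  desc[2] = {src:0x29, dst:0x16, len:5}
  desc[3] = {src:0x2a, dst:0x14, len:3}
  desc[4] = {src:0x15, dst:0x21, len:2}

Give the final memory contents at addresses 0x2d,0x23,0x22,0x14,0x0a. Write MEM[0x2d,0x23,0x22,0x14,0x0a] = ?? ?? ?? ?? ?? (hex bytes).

[0] 0x19->0x08 len=4 : 90 70 4d f1
[1] 0x0c->0x20 len=8 : fd 5d 6c 2a a5 88 0d bf
[2] 0x29->0x16 len=5 : e7 a7 cf 5c b2
[3] 0x2a->0x14 len=3 : a7 cf 5c
[4] 0x15->0x21 len=2 : cf 5c
query mem[0x2d]=0xb2, mem[0x23]=0x2a, mem[0x22]=0x5c, mem[0x14]=0xa7, mem[0x0a]=0x4d

MEM[0x2d,0x23,0x22,0x14,0x0a] = b2 2a 5c a7 4d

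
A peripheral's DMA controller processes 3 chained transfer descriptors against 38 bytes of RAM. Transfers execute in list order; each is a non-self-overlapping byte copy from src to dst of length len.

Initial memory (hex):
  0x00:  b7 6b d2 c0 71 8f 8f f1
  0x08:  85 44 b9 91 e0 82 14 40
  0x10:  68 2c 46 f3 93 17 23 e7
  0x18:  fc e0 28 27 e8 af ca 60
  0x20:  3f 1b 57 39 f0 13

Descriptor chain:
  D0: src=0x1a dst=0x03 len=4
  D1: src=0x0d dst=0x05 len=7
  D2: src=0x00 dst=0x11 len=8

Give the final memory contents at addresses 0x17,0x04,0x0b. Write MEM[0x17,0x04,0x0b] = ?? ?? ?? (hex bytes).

MEM[0x17,0x04,0x0b] = 14 27 f3

#0 dst[0x03+4] := {0x28,0x27,0xe8,0xaf}
#1 dst[0x05+7] := {0x82,0x14,0x40,0x68,0x2c,0x46,0xf3}
#2 dst[0x11+8] := {0xb7,0x6b,0xd2,0x28,0x27,0x82,0x14,0x40}
query mem[0x17]=0x14, mem[0x04]=0x27, mem[0x0b]=0xf3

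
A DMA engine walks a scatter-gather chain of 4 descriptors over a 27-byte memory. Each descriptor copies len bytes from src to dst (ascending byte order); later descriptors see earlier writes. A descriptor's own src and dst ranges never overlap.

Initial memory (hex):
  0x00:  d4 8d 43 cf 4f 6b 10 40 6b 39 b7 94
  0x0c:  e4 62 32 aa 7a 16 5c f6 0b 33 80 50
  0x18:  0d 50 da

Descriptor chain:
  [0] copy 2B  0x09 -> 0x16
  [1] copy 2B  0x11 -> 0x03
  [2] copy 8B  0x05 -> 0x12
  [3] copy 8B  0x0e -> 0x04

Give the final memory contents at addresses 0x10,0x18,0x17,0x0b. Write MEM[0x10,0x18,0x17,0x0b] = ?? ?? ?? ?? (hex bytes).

MEM[0x10,0x18,0x17,0x0b] = 7a 94 b7 6b

#0 dst[0x16+2] := {0x39,0xb7}
#1 dst[0x03+2] := {0x16,0x5c}
#2 dst[0x12+8] := {0x6b,0x10,0x40,0x6b,0x39,0xb7,0x94,0xe4}
#3 dst[0x04+8] := {0x32,0xaa,0x7a,0x16,0x6b,0x10,0x40,0x6b}
query mem[0x10]=0x7a, mem[0x18]=0x94, mem[0x17]=0xb7, mem[0x0b]=0x6b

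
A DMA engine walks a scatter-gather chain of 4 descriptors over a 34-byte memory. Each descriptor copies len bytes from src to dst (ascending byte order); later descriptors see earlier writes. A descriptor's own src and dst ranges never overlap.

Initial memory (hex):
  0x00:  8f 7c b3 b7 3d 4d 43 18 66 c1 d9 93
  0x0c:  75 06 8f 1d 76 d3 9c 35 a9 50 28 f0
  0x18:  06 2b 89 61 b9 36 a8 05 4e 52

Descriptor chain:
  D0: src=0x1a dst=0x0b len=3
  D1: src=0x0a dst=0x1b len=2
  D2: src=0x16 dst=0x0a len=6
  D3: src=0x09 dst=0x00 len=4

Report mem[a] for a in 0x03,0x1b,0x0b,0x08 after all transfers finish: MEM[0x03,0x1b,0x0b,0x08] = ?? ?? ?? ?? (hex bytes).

MEM[0x03,0x1b,0x0b,0x08] = 06 d9 f0 66

D0: mem[0x0b..0x0d] <- [89 61 b9]
D1: mem[0x1b..0x1c] <- [d9 89]
D2: mem[0x0a..0x0f] <- [28 f0 06 2b 89 d9]
D3: mem[0x00..0x03] <- [c1 28 f0 06]
query mem[0x03]=0x06, mem[0x1b]=0xd9, mem[0x0b]=0xf0, mem[0x08]=0x66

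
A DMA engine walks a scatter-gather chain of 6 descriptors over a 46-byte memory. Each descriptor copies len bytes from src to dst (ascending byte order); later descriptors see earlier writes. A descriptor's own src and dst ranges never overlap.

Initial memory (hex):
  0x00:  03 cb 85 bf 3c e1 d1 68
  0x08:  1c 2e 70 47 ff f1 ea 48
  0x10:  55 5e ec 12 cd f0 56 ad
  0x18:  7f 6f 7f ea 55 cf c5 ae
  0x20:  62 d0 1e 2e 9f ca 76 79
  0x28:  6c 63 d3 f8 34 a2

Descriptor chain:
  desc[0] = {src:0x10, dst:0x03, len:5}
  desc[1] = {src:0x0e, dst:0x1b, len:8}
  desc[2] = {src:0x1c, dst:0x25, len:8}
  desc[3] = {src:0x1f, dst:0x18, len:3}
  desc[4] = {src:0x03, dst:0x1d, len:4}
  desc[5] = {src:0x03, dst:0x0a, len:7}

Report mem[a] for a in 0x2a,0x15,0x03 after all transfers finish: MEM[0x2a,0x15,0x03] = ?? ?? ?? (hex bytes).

#0 dst[0x03+5] := {0x55,0x5e,0xec,0x12,0xcd}
#1 dst[0x1b+8] := {0xea,0x48,0x55,0x5e,0xec,0x12,0xcd,0xf0}
#2 dst[0x25+8] := {0x48,0x55,0x5e,0xec,0x12,0xcd,0xf0,0x2e}
#3 dst[0x18+3] := {0xec,0x12,0xcd}
#4 dst[0x1d+4] := {0x55,0x5e,0xec,0x12}
#5 dst[0x0a+7] := {0x55,0x5e,0xec,0x12,0xcd,0x1c,0x2e}
query mem[0x2a]=0xcd, mem[0x15]=0xf0, mem[0x03]=0x55

MEM[0x2a,0x15,0x03] = cd f0 55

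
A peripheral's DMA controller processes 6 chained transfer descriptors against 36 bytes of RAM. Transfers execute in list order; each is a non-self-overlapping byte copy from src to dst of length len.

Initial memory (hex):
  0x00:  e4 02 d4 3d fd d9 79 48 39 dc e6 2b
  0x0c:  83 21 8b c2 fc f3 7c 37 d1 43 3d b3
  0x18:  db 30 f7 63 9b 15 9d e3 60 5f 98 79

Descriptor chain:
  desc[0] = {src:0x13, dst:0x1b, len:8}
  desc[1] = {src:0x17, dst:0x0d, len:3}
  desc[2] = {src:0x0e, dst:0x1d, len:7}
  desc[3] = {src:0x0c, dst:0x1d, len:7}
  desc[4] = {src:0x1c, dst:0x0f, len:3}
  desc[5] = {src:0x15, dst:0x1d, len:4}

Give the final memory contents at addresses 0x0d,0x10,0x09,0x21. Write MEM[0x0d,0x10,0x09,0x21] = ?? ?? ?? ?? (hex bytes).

MEM[0x0d,0x10,0x09,0x21] = b3 83 dc fc

D0: mem[0x1b..0x22] <- [37 d1 43 3d b3 db 30 f7]
D1: mem[0x0d..0x0f] <- [b3 db 30]
D2: mem[0x1d..0x23] <- [db 30 fc f3 7c 37 d1]
D3: mem[0x1d..0x23] <- [83 b3 db 30 fc f3 7c]
D4: mem[0x0f..0x11] <- [d1 83 b3]
D5: mem[0x1d..0x20] <- [43 3d b3 db]
query mem[0x0d]=0xb3, mem[0x10]=0x83, mem[0x09]=0xdc, mem[0x21]=0xfc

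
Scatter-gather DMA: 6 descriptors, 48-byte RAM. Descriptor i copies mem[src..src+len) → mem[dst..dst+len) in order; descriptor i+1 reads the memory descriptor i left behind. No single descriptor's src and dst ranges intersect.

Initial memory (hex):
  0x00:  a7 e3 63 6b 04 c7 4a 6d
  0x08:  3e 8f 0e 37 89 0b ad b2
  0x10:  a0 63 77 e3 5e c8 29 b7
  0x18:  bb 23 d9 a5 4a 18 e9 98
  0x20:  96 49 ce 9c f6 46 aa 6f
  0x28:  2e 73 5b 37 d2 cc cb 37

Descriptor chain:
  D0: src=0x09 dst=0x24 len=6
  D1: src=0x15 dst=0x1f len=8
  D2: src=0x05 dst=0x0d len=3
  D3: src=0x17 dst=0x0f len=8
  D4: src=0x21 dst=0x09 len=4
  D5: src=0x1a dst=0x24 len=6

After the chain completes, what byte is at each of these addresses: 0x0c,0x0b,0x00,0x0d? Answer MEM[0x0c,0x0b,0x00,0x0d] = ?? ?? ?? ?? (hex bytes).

MEM[0x0c,0x0b,0x00,0x0d] = d9 23 a7 c7

D0: mem[0x24..0x29] <- [8f 0e 37 89 0b ad]
D1: mem[0x1f..0x26] <- [c8 29 b7 bb 23 d9 a5 4a]
D2: mem[0x0d..0x0f] <- [c7 4a 6d]
D3: mem[0x0f..0x16] <- [b7 bb 23 d9 a5 4a 18 e9]
D4: mem[0x09..0x0c] <- [b7 bb 23 d9]
D5: mem[0x24..0x29] <- [d9 a5 4a 18 e9 c8]
query mem[0x0c]=0xd9, mem[0x0b]=0x23, mem[0x00]=0xa7, mem[0x0d]=0xc7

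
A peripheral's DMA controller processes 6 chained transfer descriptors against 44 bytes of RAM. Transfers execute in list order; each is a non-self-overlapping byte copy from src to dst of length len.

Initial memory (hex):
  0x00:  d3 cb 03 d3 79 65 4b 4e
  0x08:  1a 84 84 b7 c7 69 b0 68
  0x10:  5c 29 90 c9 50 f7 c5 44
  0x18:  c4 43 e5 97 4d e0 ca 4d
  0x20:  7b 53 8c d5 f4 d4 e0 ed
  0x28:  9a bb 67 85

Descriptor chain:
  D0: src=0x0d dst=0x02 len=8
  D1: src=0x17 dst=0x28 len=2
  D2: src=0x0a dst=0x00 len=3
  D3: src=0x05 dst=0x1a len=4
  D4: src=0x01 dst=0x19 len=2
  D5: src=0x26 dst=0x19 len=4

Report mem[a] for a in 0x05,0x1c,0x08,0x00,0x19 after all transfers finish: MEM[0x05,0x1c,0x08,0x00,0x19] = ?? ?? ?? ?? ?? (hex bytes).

MEM[0x05,0x1c,0x08,0x00,0x19] = 5c c4 c9 84 e0

#0 dst[0x02+8] := {0x69,0xb0,0x68,0x5c,0x29,0x90,0xc9,0x50}
#1 dst[0x28+2] := {0x44,0xc4}
#2 dst[0x00+3] := {0x84,0xb7,0xc7}
#3 dst[0x1a+4] := {0x5c,0x29,0x90,0xc9}
#4 dst[0x19+2] := {0xb7,0xc7}
#5 dst[0x19+4] := {0xe0,0xed,0x44,0xc4}
query mem[0x05]=0x5c, mem[0x1c]=0xc4, mem[0x08]=0xc9, mem[0x00]=0x84, mem[0x19]=0xe0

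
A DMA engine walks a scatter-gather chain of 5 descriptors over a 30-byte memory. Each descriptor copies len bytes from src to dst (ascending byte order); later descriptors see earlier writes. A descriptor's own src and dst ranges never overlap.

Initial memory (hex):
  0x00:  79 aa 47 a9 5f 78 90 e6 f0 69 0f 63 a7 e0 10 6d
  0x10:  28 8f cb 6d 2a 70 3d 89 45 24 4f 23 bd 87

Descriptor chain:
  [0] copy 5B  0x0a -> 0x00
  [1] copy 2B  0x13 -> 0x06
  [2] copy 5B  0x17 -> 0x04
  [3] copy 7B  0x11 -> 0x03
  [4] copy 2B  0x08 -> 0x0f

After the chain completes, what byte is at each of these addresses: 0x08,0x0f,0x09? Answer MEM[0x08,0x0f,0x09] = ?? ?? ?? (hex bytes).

MEM[0x08,0x0f,0x09] = 3d 3d 89

#0 dst[0x00+5] := {0x0f,0x63,0xa7,0xe0,0x10}
#1 dst[0x06+2] := {0x6d,0x2a}
#2 dst[0x04+5] := {0x89,0x45,0x24,0x4f,0x23}
#3 dst[0x03+7] := {0x8f,0xcb,0x6d,0x2a,0x70,0x3d,0x89}
#4 dst[0x0f+2] := {0x3d,0x89}
query mem[0x08]=0x3d, mem[0x0f]=0x3d, mem[0x09]=0x89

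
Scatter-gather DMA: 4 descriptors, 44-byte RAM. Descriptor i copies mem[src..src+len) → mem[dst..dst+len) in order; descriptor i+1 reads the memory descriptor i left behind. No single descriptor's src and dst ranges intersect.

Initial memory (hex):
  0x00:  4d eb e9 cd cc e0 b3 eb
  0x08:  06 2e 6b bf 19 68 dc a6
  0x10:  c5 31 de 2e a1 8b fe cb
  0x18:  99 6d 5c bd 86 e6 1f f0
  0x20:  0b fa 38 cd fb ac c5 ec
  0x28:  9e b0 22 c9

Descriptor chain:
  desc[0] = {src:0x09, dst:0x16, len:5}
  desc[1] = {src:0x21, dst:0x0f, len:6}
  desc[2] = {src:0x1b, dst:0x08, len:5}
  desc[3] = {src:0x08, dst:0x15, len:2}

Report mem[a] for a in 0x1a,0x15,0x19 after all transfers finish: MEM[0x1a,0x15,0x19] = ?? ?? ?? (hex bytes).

[0] 0x09->0x16 len=5 : 2e 6b bf 19 68
[1] 0x21->0x0f len=6 : fa 38 cd fb ac c5
[2] 0x1b->0x08 len=5 : bd 86 e6 1f f0
[3] 0x08->0x15 len=2 : bd 86
query mem[0x1a]=0x68, mem[0x15]=0xbd, mem[0x19]=0x19

MEM[0x1a,0x15,0x19] = 68 bd 19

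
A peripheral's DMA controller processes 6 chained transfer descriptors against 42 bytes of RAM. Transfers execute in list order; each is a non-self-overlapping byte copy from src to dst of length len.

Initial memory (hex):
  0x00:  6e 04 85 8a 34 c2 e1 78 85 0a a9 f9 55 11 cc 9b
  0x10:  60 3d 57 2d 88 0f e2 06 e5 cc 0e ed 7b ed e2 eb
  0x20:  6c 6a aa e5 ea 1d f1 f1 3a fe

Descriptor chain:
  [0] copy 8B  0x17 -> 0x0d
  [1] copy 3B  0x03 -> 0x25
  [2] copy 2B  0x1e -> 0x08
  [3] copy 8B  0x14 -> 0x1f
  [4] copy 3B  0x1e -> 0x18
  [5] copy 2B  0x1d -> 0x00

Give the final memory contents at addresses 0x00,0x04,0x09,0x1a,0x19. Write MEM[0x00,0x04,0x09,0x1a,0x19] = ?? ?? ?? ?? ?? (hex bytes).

MEM[0x00,0x04,0x09,0x1a,0x19] = ed 34 eb 0f e2

D0: mem[0x0d..0x14] <- [06 e5 cc 0e ed 7b ed e2]
D1: mem[0x25..0x27] <- [8a 34 c2]
D2: mem[0x08..0x09] <- [e2 eb]
D3: mem[0x1f..0x26] <- [e2 0f e2 06 e5 cc 0e ed]
D4: mem[0x18..0x1a] <- [e2 e2 0f]
D5: mem[0x00..0x01] <- [ed e2]
query mem[0x00]=0xed, mem[0x04]=0x34, mem[0x09]=0xeb, mem[0x1a]=0x0f, mem[0x19]=0xe2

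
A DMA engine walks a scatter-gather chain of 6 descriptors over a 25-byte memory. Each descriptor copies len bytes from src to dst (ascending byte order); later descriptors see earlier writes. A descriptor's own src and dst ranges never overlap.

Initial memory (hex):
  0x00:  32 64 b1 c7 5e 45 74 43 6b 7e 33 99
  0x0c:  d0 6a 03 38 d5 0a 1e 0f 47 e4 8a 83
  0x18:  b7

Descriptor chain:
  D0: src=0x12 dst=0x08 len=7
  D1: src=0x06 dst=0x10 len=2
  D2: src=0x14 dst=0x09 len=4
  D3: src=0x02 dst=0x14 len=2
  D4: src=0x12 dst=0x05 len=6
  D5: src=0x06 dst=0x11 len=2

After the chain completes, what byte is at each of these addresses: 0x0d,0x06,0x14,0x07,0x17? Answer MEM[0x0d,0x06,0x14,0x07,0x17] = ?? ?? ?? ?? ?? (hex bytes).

[0] 0x12->0x08 len=7 : 1e 0f 47 e4 8a 83 b7
[1] 0x06->0x10 len=2 : 74 43
[2] 0x14->0x09 len=4 : 47 e4 8a 83
[3] 0x02->0x14 len=2 : b1 c7
[4] 0x12->0x05 len=6 : 1e 0f b1 c7 8a 83
[5] 0x06->0x11 len=2 : 0f b1
query mem[0x0d]=0x83, mem[0x06]=0x0f, mem[0x14]=0xb1, mem[0x07]=0xb1, mem[0x17]=0x83

MEM[0x0d,0x06,0x14,0x07,0x17] = 83 0f b1 b1 83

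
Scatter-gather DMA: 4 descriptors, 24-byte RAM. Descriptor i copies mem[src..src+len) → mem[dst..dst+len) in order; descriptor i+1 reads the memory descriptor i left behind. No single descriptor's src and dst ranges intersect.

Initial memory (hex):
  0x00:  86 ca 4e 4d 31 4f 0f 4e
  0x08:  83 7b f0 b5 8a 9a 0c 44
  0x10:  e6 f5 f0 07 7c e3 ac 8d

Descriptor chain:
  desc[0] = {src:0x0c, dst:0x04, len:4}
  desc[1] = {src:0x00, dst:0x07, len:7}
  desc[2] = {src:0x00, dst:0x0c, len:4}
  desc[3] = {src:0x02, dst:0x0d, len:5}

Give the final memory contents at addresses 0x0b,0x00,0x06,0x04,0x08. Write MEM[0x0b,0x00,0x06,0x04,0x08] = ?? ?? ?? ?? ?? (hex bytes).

#0 dst[0x04+4] := {0x8a,0x9a,0x0c,0x44}
#1 dst[0x07+7] := {0x86,0xca,0x4e,0x4d,0x8a,0x9a,0x0c}
#2 dst[0x0c+4] := {0x86,0xca,0x4e,0x4d}
#3 dst[0x0d+5] := {0x4e,0x4d,0x8a,0x9a,0x0c}
query mem[0x0b]=0x8a, mem[0x00]=0x86, mem[0x06]=0x0c, mem[0x04]=0x8a, mem[0x08]=0xca

MEM[0x0b,0x00,0x06,0x04,0x08] = 8a 86 0c 8a ca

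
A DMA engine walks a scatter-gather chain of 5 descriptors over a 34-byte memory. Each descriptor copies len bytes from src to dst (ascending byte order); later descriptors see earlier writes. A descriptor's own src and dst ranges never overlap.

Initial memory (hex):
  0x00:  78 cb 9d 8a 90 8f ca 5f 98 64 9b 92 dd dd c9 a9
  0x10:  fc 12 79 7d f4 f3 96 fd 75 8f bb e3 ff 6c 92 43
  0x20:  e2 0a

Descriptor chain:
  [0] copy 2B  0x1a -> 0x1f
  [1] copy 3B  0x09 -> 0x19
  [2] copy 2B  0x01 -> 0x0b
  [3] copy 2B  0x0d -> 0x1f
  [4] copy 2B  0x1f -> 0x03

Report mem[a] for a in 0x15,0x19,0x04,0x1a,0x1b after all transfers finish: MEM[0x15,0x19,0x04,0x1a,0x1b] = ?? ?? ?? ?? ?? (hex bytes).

MEM[0x15,0x19,0x04,0x1a,0x1b] = f3 64 c9 9b 92

D0: mem[0x1f..0x20] <- [bb e3]
D1: mem[0x19..0x1b] <- [64 9b 92]
D2: mem[0x0b..0x0c] <- [cb 9d]
D3: mem[0x1f..0x20] <- [dd c9]
D4: mem[0x03..0x04] <- [dd c9]
query mem[0x15]=0xf3, mem[0x19]=0x64, mem[0x04]=0xc9, mem[0x1a]=0x9b, mem[0x1b]=0x92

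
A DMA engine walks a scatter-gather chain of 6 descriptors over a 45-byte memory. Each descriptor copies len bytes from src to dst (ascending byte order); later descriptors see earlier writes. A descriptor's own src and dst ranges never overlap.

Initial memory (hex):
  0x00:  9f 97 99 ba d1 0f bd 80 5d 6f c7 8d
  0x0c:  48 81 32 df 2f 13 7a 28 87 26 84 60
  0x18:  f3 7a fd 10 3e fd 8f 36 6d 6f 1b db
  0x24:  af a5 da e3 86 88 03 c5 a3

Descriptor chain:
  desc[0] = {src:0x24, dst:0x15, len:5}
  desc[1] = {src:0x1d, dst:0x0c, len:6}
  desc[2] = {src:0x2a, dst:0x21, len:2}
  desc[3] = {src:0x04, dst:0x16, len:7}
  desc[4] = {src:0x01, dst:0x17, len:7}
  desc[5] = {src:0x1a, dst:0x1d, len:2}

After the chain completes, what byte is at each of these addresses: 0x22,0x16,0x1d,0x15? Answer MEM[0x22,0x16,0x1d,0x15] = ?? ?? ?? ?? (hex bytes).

MEM[0x22,0x16,0x1d,0x15] = c5 d1 d1 af

  after D0: wrote 5B at 0x15 = afa5dae386
  after D1: wrote 6B at 0x0c = fd8f366d6f1b
  after D2: wrote 2B at 0x21 = 03c5
  after D3: wrote 7B at 0x16 = d10fbd805d6fc7
  after D4: wrote 7B at 0x17 = 9799bad10fbd80
  after D5: wrote 2B at 0x1d = d10f
query mem[0x22]=0xc5, mem[0x16]=0xd1, mem[0x1d]=0xd1, mem[0x15]=0xaf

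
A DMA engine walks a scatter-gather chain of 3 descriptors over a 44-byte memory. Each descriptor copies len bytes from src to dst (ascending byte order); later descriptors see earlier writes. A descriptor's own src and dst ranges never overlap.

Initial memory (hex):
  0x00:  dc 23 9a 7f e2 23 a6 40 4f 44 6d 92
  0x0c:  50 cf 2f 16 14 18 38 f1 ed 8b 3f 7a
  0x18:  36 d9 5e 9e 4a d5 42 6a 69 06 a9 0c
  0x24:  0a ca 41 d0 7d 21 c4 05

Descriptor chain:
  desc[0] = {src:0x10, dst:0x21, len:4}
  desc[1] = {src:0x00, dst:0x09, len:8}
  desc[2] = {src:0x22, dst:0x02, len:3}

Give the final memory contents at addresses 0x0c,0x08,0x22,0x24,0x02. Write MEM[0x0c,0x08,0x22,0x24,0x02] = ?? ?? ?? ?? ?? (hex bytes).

MEM[0x0c,0x08,0x22,0x24,0x02] = 7f 4f 18 f1 18

D0: mem[0x21..0x24] <- [14 18 38 f1]
D1: mem[0x09..0x10] <- [dc 23 9a 7f e2 23 a6 40]
D2: mem[0x02..0x04] <- [18 38 f1]
query mem[0x0c]=0x7f, mem[0x08]=0x4f, mem[0x22]=0x18, mem[0x24]=0xf1, mem[0x02]=0x18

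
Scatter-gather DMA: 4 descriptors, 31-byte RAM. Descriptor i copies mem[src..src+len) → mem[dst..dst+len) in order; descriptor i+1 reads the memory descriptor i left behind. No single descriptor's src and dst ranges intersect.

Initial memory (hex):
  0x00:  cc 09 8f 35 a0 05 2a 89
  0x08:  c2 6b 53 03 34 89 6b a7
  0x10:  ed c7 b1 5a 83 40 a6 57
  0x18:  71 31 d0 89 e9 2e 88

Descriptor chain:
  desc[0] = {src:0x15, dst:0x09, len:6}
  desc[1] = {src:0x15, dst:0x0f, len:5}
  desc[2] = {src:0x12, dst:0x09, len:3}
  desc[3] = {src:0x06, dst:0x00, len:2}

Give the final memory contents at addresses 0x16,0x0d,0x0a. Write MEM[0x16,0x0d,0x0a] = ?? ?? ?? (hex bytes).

D0: mem[0x09..0x0e] <- [40 a6 57 71 31 d0]
D1: mem[0x0f..0x13] <- [40 a6 57 71 31]
D2: mem[0x09..0x0b] <- [71 31 83]
D3: mem[0x00..0x01] <- [2a 89]
query mem[0x16]=0xa6, mem[0x0d]=0x31, mem[0x0a]=0x31

MEM[0x16,0x0d,0x0a] = a6 31 31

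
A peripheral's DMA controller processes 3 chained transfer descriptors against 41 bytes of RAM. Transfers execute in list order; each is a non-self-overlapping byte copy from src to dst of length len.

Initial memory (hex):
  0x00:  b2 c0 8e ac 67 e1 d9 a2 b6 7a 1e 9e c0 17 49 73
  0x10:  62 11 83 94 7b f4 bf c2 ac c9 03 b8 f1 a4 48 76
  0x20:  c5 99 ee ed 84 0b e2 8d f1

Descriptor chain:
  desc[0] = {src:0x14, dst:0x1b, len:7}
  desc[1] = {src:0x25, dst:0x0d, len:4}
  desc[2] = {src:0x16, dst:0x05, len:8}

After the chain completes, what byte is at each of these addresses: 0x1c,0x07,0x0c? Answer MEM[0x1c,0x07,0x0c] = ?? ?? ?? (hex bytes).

D0: mem[0x1b..0x21] <- [7b f4 bf c2 ac c9 03]
D1: mem[0x0d..0x10] <- [0b e2 8d f1]
D2: mem[0x05..0x0c] <- [bf c2 ac c9 03 7b f4 bf]
query mem[0x1c]=0xf4, mem[0x07]=0xac, mem[0x0c]=0xbf

MEM[0x1c,0x07,0x0c] = f4 ac bf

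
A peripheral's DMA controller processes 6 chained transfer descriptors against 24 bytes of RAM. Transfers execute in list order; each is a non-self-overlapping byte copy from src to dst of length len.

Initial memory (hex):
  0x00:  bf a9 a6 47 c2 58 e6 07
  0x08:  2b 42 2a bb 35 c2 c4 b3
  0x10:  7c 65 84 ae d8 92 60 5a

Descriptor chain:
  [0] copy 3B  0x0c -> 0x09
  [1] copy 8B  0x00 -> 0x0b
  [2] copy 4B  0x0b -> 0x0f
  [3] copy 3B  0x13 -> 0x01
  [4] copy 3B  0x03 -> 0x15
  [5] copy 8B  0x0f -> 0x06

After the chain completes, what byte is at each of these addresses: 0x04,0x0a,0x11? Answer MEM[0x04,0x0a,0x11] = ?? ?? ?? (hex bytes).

MEM[0x04,0x0a,0x11] = c2 ae a6

#0 dst[0x09+3] := {0x35,0xc2,0xc4}
#1 dst[0x0b+8] := {0xbf,0xa9,0xa6,0x47,0xc2,0x58,0xe6,0x07}
#2 dst[0x0f+4] := {0xbf,0xa9,0xa6,0x47}
#3 dst[0x01+3] := {0xae,0xd8,0x92}
#4 dst[0x15+3] := {0x92,0xc2,0x58}
#5 dst[0x06+8] := {0xbf,0xa9,0xa6,0x47,0xae,0xd8,0x92,0xc2}
query mem[0x04]=0xc2, mem[0x0a]=0xae, mem[0x11]=0xa6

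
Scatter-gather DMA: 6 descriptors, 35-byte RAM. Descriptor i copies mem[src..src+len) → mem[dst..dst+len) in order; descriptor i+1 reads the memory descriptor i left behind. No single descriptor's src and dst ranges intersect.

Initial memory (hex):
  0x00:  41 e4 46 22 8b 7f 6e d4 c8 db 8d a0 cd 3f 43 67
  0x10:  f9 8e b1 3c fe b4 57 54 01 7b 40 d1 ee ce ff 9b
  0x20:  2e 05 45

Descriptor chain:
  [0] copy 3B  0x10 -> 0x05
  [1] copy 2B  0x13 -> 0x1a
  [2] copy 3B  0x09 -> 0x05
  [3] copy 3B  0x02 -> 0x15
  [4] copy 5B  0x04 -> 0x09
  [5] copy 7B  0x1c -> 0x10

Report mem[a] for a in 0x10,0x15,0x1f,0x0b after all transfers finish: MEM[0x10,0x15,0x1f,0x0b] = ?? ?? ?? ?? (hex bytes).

#0 dst[0x05+3] := {0xf9,0x8e,0xb1}
#1 dst[0x1a+2] := {0x3c,0xfe}
#2 dst[0x05+3] := {0xdb,0x8d,0xa0}
#3 dst[0x15+3] := {0x46,0x22,0x8b}
#4 dst[0x09+5] := {0x8b,0xdb,0x8d,0xa0,0xc8}
#5 dst[0x10+7] := {0xee,0xce,0xff,0x9b,0x2e,0x05,0x45}
query mem[0x10]=0xee, mem[0x15]=0x05, mem[0x1f]=0x9b, mem[0x0b]=0x8d

MEM[0x10,0x15,0x1f,0x0b] = ee 05 9b 8d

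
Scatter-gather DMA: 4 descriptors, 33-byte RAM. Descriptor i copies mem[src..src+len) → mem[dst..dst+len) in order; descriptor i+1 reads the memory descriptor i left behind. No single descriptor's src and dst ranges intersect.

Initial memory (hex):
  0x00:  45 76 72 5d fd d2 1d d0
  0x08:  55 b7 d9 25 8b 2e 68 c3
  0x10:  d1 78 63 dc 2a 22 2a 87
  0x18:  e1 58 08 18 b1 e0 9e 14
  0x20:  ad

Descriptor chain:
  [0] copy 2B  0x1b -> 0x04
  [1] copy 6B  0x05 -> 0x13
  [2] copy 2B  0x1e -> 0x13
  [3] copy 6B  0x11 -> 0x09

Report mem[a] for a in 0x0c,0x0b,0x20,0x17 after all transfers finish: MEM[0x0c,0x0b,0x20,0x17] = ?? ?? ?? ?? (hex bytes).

[0] 0x1b->0x04 len=2 : 18 b1
[1] 0x05->0x13 len=6 : b1 1d d0 55 b7 d9
[2] 0x1e->0x13 len=2 : 9e 14
[3] 0x11->0x09 len=6 : 78 63 9e 14 d0 55
query mem[0x0c]=0x14, mem[0x0b]=0x9e, mem[0x20]=0xad, mem[0x17]=0xb7

MEM[0x0c,0x0b,0x20,0x17] = 14 9e ad b7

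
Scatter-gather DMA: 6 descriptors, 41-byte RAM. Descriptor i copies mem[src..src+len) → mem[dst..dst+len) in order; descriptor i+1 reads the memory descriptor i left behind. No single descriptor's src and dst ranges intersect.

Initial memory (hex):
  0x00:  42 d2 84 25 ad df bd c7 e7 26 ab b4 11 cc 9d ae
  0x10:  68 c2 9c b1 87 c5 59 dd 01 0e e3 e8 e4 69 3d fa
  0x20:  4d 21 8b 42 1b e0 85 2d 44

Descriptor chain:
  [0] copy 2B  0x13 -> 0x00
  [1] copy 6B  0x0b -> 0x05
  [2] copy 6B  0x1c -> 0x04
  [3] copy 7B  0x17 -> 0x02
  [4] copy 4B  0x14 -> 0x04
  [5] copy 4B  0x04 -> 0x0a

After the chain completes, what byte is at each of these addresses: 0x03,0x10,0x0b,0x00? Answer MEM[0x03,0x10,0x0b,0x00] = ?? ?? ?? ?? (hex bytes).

  after D0: wrote 2B at 0x00 = b187
  after D1: wrote 6B at 0x05 = b411cc9dae68
  after D2: wrote 6B at 0x04 = e4693dfa4d21
  after D3: wrote 7B at 0x02 = dd010ee3e8e469
  after D4: wrote 4B at 0x04 = 87c559dd
  after D5: wrote 4B at 0x0a = 87c559dd
query mem[0x03]=0x01, mem[0x10]=0x68, mem[0x0b]=0xc5, mem[0x00]=0xb1

MEM[0x03,0x10,0x0b,0x00] = 01 68 c5 b1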